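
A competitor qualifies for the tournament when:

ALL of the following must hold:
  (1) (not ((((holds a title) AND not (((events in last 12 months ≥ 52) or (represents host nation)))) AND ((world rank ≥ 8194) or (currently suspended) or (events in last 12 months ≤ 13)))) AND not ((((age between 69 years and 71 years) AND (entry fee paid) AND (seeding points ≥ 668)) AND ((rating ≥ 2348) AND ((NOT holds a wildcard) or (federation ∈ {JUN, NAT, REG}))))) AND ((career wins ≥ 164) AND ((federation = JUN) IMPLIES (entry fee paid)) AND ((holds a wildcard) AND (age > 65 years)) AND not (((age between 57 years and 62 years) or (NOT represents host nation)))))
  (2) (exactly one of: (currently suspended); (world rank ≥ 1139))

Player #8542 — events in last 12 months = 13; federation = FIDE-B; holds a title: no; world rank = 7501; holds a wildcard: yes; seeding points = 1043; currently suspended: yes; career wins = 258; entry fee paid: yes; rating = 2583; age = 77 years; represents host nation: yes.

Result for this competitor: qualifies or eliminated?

Atomic conditions:
  holds a title: no → false
  events in last 12 months ≥ 52: 13 ≥ 52 is false
  represents host nation: yes → true
  world rank ≥ 8194: 7501 ≥ 8194 is false
  currently suspended: yes → true
  events in last 12 months ≤ 13: 13 ≤ 13 is true
  age between 69 years and 71 years: 77 in [69, 71] is false
  entry fee paid: yes → true
  seeding points ≥ 668: 1043 ≥ 668 is true
  rating ≥ 2348: 2583 ≥ 2348 is true
  NOT holds a wildcard: yes → false
  federation ∈ {JUN, NAT, REG}: FIDE-B is not in the set → false
  career wins ≥ 164: 258 ≥ 164 is true
  federation = JUN: FIDE-B == JUN is false
  holds a wildcard: yes → true
  age > 65 years: 77 > 65 is true
  age between 57 years and 62 years: 77 in [57, 62] is false
  NOT represents host nation: yes → false
  world rank ≥ 1139: 7501 ≥ 1139 is true
Combine:
[1.1.1.1.2.1] false OR true = true
[1.1.1.1.2] NOT true = false
[1.1.1.1] false AND false = false
[1.1.1.2] false OR true OR true = true
[1.1.1] false AND true = false
[1.1] NOT false = true
[1.2.1.1] false AND true AND true = false
[1.2.1.2.2] false OR false = false
[1.2.1.2] true AND false = false
[1.2.1] false AND false = false
[1.2] NOT false = true
[1.3.2] false → true (antecedent false ⇒ implication holds) = true
[1.3.3] true AND true = true
[1.3.4.1] false OR false = false
[1.3.4] NOT false = true
[1.3] true AND true AND true AND true = true
[1] true AND true AND true = true
[2] exactly-one(true, true) = false
[root] true AND false = false
Overall: false → eliminated

Eliminated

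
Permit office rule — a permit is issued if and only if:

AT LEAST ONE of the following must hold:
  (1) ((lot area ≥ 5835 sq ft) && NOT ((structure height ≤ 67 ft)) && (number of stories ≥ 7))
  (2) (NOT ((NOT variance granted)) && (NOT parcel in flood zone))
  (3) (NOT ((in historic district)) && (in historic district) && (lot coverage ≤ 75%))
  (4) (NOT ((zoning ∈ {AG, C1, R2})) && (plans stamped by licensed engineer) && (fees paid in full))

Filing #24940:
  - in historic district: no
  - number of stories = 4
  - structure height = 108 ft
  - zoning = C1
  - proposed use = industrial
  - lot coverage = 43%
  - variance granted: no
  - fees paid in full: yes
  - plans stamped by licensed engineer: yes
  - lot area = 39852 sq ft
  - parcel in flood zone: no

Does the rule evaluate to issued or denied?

Denied

Atomic conditions:
  lot area ≥ 5835 sq ft: 39852 ≥ 5835 is true
  structure height ≤ 67 ft: 108 ≤ 67 is false
  number of stories ≥ 7: 4 ≥ 7 is false
  NOT variance granted: no → true
  NOT parcel in flood zone: no → true
  in historic district: no → false
  lot coverage ≤ 75%: 43 ≤ 75 is true
  zoning ∈ {AG, C1, R2}: C1 is in the set → true
  plans stamped by licensed engineer: yes → true
  fees paid in full: yes → true
Combine:
[1.2] NOT false = true
[1] true AND true AND false = false
[2.1] NOT true = false
[2] false AND true = false
[3.1] NOT false = true
[3] true AND false AND true = false
[4.1] NOT true = false
[4] false AND true AND true = false
[root] false OR false OR false OR false = false
Overall: false → denied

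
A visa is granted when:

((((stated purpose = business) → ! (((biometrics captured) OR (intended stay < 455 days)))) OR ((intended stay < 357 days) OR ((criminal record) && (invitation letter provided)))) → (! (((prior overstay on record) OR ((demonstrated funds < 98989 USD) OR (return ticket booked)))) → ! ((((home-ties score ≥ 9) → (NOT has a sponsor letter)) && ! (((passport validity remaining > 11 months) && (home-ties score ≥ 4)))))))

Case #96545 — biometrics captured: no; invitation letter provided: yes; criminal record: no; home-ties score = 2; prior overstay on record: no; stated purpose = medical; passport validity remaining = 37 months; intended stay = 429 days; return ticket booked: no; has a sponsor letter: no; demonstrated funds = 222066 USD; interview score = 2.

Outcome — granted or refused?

Atomic conditions:
  stated purpose = business: medical == business is false
  biometrics captured: no → false
  intended stay < 455 days: 429 < 455 is true
  intended stay < 357 days: 429 < 357 is false
  criminal record: no → false
  invitation letter provided: yes → true
  prior overstay on record: no → false
  demonstrated funds < 98989 USD: 222066 < 98989 is false
  return ticket booked: no → false
  home-ties score ≥ 9: 2 ≥ 9 is false
  NOT has a sponsor letter: no → true
  passport validity remaining > 11 months: 37 > 11 is true
  home-ties score ≥ 4: 2 ≥ 4 is false
Combine:
[1.1.2.1] false OR true = true
[1.1.2] NOT true = false
[1.1] false → false (antecedent false ⇒ implication holds) = true
[1.2.2] false AND true = false
[1.2] false OR false = false
[1] true OR false = true
[2.1.1.2] false OR false = false
[2.1.1] false OR false = false
[2.1] NOT false = true
[2.2.1.1] false → true (antecedent false ⇒ implication holds) = true
[2.2.1.2.1] true AND false = false
[2.2.1.2] NOT false = true
[2.2.1] true AND true = true
[2.2] NOT true = false
[2] true → false = false
[root] true → false = false
Overall: false → refused

Refused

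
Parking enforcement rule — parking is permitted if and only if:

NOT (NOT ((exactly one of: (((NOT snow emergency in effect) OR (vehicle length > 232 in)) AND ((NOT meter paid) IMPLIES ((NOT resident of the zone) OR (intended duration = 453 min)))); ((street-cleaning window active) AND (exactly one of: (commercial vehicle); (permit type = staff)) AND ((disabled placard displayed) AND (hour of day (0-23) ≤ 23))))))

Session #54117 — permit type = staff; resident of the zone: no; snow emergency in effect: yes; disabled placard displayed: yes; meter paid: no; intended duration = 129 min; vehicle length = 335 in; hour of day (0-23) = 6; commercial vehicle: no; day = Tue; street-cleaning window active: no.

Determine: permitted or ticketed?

Atomic conditions:
  NOT snow emergency in effect: yes → false
  vehicle length > 232 in: 335 > 232 is true
  NOT meter paid: no → true
  NOT resident of the zone: no → true
  intended duration = 453 min: 129 == 453 is false
  street-cleaning window active: no → false
  commercial vehicle: no → false
  permit type = staff: staff == staff is true
  disabled placard displayed: yes → true
  hour of day (0-23) ≤ 23: 6 ≤ 23 is true
Combine:
[1.1.1.1] false OR true = true
[1.1.1.2.2] true OR false = true
[1.1.1.2] true → true = true
[1.1.1] true AND true = true
[1.1.2.2] exactly-one(false, true) = true
[1.1.2.3] true AND true = true
[1.1.2] false AND true AND true = false
[1.1] exactly-one(true, false) = true
[1] NOT true = false
[root] NOT false = true
Overall: true → permitted

Permitted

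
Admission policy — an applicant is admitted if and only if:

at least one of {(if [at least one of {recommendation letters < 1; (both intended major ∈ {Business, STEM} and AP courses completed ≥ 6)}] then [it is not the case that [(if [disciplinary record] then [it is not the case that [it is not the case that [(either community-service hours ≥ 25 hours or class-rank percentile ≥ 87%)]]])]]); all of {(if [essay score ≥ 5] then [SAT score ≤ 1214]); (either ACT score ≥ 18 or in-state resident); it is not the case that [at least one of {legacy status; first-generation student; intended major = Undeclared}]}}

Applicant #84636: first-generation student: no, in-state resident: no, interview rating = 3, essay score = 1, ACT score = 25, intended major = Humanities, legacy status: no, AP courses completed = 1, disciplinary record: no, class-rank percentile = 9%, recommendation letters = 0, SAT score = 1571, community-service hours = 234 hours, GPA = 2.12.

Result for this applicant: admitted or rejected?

Admitted

Atomic conditions:
  recommendation letters < 1: 0 < 1 is true
  intended major ∈ {Business, STEM}: Humanities is not in the set → false
  AP courses completed ≥ 6: 1 ≥ 6 is false
  disciplinary record: no → false
  community-service hours ≥ 25 hours: 234 ≥ 25 is true
  class-rank percentile ≥ 87%: 9 ≥ 87 is false
  essay score ≥ 5: 1 ≥ 5 is false
  SAT score ≤ 1214: 1571 ≤ 1214 is false
  ACT score ≥ 18: 25 ≥ 18 is true
  in-state resident: no → false
  legacy status: no → false
  first-generation student: no → false
  intended major = Undeclared: Humanities == Undeclared is false
Combine:
[1.1.2] false AND false = false
[1.1] true OR false = true
[1.2.1.2.1.1] true OR false = true
[1.2.1.2.1] NOT true = false
[1.2.1.2] NOT false = true
[1.2.1] false → true (antecedent false ⇒ implication holds) = true
[1.2] NOT true = false
[1] true → false = false
[2.1] false → false (antecedent false ⇒ implication holds) = true
[2.2] true OR false = true
[2.3.1] false OR false OR false = false
[2.3] NOT false = true
[2] true AND true AND true = true
[root] false OR true = true
Overall: true → admitted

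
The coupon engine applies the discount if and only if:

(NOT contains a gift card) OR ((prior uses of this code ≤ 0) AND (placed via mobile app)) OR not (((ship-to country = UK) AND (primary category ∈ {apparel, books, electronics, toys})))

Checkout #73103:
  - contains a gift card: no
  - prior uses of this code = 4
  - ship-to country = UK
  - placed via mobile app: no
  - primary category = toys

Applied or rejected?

Atomic conditions:
  NOT contains a gift card: no → true
  prior uses of this code ≤ 0: 4 ≤ 0 is false
  placed via mobile app: no → false
  ship-to country = UK: UK == UK is true
  primary category ∈ {apparel, books, electronics, toys}: toys is in the set → true
Combine:
[2] false AND false = false
[3.1] true AND true = true
[3] NOT true = false
[root] true OR false OR false = true
Overall: true → applied

Applied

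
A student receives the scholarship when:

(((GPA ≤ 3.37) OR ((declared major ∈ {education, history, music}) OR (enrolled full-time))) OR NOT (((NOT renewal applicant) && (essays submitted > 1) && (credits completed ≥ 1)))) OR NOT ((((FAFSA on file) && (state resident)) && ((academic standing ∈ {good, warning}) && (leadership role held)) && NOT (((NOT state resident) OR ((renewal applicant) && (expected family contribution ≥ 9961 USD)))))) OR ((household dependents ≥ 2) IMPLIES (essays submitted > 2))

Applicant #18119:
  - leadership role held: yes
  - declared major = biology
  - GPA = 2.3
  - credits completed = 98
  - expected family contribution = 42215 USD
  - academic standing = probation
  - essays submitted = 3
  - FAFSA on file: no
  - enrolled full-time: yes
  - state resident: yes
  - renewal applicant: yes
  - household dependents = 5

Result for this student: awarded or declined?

Atomic conditions:
  GPA ≤ 3.37: 2.3 ≤ 3.37 is true
  declared major ∈ {education, history, music}: biology is not in the set → false
  enrolled full-time: yes → true
  NOT renewal applicant: yes → false
  essays submitted > 1: 3 > 1 is true
  credits completed ≥ 1: 98 ≥ 1 is true
  FAFSA on file: no → false
  state resident: yes → true
  academic standing ∈ {good, warning}: probation is not in the set → false
  leadership role held: yes → true
  NOT state resident: yes → false
  renewal applicant: yes → true
  expected family contribution ≥ 9961 USD: 42215 ≥ 9961 is true
  household dependents ≥ 2: 5 ≥ 2 is true
  essays submitted > 2: 3 > 2 is true
Combine:
[1.1.2] false OR true = true
[1.1] true OR true = true
[1.2.1] false AND true AND true = false
[1.2] NOT false = true
[1] true OR true = true
[2.1.1] false AND true = false
[2.1.2] false AND true = false
[2.1.3.1.2] true AND true = true
[2.1.3.1] false OR true = true
[2.1.3] NOT true = false
[2.1] false AND false AND false = false
[2] NOT false = true
[3] true → true = true
[root] true OR true OR true = true
Overall: true → awarded

Awarded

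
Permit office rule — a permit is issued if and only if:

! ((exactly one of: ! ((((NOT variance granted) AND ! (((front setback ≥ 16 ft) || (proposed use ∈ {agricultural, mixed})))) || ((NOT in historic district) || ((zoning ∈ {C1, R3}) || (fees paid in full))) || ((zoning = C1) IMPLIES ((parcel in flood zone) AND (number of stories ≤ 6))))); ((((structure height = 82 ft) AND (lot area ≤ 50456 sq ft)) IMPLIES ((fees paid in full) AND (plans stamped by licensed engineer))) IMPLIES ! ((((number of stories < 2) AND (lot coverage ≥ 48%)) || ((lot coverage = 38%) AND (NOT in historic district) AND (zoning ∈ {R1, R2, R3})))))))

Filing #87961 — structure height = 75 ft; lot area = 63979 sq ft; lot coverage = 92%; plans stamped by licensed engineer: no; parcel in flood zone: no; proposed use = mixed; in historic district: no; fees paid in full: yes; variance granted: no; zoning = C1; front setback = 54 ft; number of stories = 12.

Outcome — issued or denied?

Atomic conditions:
  NOT variance granted: no → true
  front setback ≥ 16 ft: 54 ≥ 16 is true
  proposed use ∈ {agricultural, mixed}: mixed is in the set → true
  NOT in historic district: no → true
  zoning ∈ {C1, R3}: C1 is in the set → true
  fees paid in full: yes → true
  zoning = C1: C1 == C1 is true
  parcel in flood zone: no → false
  number of stories ≤ 6: 12 ≤ 6 is false
  structure height = 82 ft: 75 == 82 is false
  lot area ≤ 50456 sq ft: 63979 ≤ 50456 is false
  plans stamped by licensed engineer: no → false
  number of stories < 2: 12 < 2 is false
  lot coverage ≥ 48%: 92 ≥ 48 is true
  lot coverage = 38%: 92 == 38 is false
  zoning ∈ {R1, R2, R3}: C1 is not in the set → false
Combine:
[1.1.1.1.2.1] true OR true = true
[1.1.1.1.2] NOT true = false
[1.1.1.1] true AND false = false
[1.1.1.2.2] true OR true = true
[1.1.1.2] true OR true = true
[1.1.1.3.2] false AND false = false
[1.1.1.3] true → false = false
[1.1.1] false OR true OR false = true
[1.1] NOT true = false
[1.2.1.1] false AND false = false
[1.2.1.2] true AND false = false
[1.2.1] false → false (antecedent false ⇒ implication holds) = true
[1.2.2.1.1] false AND true = false
[1.2.2.1.2] false AND true AND false = false
[1.2.2.1] false OR false = false
[1.2.2] NOT false = true
[1.2] true → true = true
[1] exactly-one(false, true) = true
[root] NOT true = false
Overall: false → denied

Denied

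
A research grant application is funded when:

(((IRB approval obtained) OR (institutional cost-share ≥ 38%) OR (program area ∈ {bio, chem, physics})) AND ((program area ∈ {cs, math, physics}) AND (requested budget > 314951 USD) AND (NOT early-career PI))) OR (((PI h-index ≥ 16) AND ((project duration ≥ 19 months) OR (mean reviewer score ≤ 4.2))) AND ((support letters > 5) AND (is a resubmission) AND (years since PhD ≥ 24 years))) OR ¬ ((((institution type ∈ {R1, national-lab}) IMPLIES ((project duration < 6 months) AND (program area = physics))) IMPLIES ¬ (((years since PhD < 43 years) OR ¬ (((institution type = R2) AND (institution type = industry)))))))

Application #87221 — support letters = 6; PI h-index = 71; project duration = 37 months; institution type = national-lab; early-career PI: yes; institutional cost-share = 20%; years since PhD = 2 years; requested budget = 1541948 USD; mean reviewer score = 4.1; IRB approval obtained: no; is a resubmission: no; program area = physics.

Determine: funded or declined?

Declined

Atomic conditions:
  IRB approval obtained: no → false
  institutional cost-share ≥ 38%: 20 ≥ 38 is false
  program area ∈ {bio, chem, physics}: physics is in the set → true
  program area ∈ {cs, math, physics}: physics is in the set → true
  requested budget > 314951 USD: 1541948 > 314951 is true
  NOT early-career PI: yes → false
  PI h-index ≥ 16: 71 ≥ 16 is true
  project duration ≥ 19 months: 37 ≥ 19 is true
  mean reviewer score ≤ 4.2: 4.1 ≤ 4.2 is true
  support letters > 5: 6 > 5 is true
  is a resubmission: no → false
  years since PhD ≥ 24 years: 2 ≥ 24 is false
  institution type ∈ {R1, national-lab}: national-lab is in the set → true
  project duration < 6 months: 37 < 6 is false
  program area = physics: physics == physics is true
  years since PhD < 43 years: 2 < 43 is true
  institution type = R2: national-lab == R2 is false
  institution type = industry: national-lab == industry is false
Combine:
[1.1] false OR false OR true = true
[1.2] true AND true AND false = false
[1] true AND false = false
[2.1.2] true OR true = true
[2.1] true AND true = true
[2.2] true AND false AND false = false
[2] true AND false = false
[3.1.1.2] false AND true = false
[3.1.1] true → false = false
[3.1.2.1.2.1] false AND false = false
[3.1.2.1.2] NOT false = true
[3.1.2.1] true OR true = true
[3.1.2] NOT true = false
[3.1] false → false (antecedent false ⇒ implication holds) = true
[3] NOT true = false
[root] false OR false OR false = false
Overall: false → declined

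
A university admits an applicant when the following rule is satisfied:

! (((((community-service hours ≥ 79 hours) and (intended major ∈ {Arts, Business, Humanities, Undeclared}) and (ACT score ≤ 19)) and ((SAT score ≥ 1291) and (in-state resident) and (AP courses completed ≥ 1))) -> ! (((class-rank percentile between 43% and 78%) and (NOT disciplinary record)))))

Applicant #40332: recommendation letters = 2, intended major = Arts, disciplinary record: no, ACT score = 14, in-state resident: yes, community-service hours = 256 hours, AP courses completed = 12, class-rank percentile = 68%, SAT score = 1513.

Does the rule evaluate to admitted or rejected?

Atomic conditions:
  community-service hours ≥ 79 hours: 256 ≥ 79 is true
  intended major ∈ {Arts, Business, Humanities, Undeclared}: Arts is in the set → true
  ACT score ≤ 19: 14 ≤ 19 is true
  SAT score ≥ 1291: 1513 ≥ 1291 is true
  in-state resident: yes → true
  AP courses completed ≥ 1: 12 ≥ 1 is true
  class-rank percentile between 43% and 78%: 68 in [43, 78] is true
  NOT disciplinary record: no → true
Combine:
[1.1.1] true AND true AND true = true
[1.1.2] true AND true AND true = true
[1.1] true AND true = true
[1.2.1] true AND true = true
[1.2] NOT true = false
[1] true → false = false
[root] NOT false = true
Overall: true → admitted

Admitted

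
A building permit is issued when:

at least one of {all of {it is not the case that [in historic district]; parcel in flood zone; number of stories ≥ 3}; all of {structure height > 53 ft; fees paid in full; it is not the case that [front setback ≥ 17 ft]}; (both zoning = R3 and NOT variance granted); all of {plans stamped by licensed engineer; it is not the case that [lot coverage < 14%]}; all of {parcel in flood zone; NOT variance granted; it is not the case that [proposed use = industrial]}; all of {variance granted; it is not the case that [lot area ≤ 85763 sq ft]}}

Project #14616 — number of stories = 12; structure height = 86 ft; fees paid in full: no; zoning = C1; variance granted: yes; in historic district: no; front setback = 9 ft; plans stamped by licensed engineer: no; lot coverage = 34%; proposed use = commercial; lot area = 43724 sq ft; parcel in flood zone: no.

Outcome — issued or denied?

Atomic conditions:
  in historic district: no → false
  parcel in flood zone: no → false
  number of stories ≥ 3: 12 ≥ 3 is true
  structure height > 53 ft: 86 > 53 is true
  fees paid in full: no → false
  front setback ≥ 17 ft: 9 ≥ 17 is false
  zoning = R3: C1 == R3 is false
  NOT variance granted: yes → false
  plans stamped by licensed engineer: no → false
  lot coverage < 14%: 34 < 14 is false
  proposed use = industrial: commercial == industrial is false
  variance granted: yes → true
  lot area ≤ 85763 sq ft: 43724 ≤ 85763 is true
Combine:
[1.1] NOT false = true
[1] true AND false AND true = false
[2.3] NOT false = true
[2] true AND false AND true = false
[3] false AND false = false
[4.2] NOT false = true
[4] false AND true = false
[5.3] NOT false = true
[5] false AND false AND true = false
[6.2] NOT true = false
[6] true AND false = false
[root] false OR false OR false OR false OR false OR false = false
Overall: false → denied

Denied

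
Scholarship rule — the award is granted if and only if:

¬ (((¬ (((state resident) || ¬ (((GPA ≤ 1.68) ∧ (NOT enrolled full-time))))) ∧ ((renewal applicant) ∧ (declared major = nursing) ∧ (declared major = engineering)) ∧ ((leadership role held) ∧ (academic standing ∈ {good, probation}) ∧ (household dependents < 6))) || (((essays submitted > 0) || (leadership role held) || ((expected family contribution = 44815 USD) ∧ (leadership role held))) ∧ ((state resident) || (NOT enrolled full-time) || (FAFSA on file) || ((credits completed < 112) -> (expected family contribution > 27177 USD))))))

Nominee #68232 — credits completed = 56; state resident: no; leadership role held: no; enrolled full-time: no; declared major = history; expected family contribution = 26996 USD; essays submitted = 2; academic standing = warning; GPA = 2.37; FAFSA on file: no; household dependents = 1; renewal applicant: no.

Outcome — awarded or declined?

Atomic conditions:
  state resident: no → false
  GPA ≤ 1.68: 2.37 ≤ 1.68 is false
  NOT enrolled full-time: no → true
  renewal applicant: no → false
  declared major = nursing: history == nursing is false
  declared major = engineering: history == engineering is false
  leadership role held: no → false
  academic standing ∈ {good, probation}: warning is not in the set → false
  household dependents < 6: 1 < 6 is true
  essays submitted > 0: 2 > 0 is true
  expected family contribution = 44815 USD: 26996 == 44815 is false
  FAFSA on file: no → false
  credits completed < 112: 56 < 112 is true
  expected family contribution > 27177 USD: 26996 > 27177 is false
Combine:
[1.1.1.1.2.1] false AND true = false
[1.1.1.1.2] NOT false = true
[1.1.1.1] false OR true = true
[1.1.1] NOT true = false
[1.1.2] false AND false AND false = false
[1.1.3] false AND false AND true = false
[1.1] false AND false AND false = false
[1.2.1.3] false AND false = false
[1.2.1] true OR false OR false = true
[1.2.2.4] true → false = false
[1.2.2] false OR true OR false OR false = true
[1.2] true AND true = true
[1] false OR true = true
[root] NOT true = false
Overall: false → declined

Declined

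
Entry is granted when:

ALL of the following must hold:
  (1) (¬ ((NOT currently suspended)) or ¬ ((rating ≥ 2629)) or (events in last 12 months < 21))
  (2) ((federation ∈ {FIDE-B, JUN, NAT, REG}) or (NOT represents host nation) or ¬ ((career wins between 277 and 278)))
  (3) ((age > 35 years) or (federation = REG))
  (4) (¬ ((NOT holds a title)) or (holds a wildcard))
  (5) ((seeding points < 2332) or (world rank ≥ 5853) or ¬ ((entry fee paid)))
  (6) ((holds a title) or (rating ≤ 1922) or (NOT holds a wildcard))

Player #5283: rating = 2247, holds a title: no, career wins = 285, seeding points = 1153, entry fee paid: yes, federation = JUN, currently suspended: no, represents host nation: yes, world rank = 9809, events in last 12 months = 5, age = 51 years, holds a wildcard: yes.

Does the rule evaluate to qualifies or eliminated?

Atomic conditions:
  NOT currently suspended: no → true
  rating ≥ 2629: 2247 ≥ 2629 is false
  events in last 12 months < 21: 5 < 21 is true
  federation ∈ {FIDE-B, JUN, NAT, REG}: JUN is in the set → true
  NOT represents host nation: yes → false
  career wins between 277 and 278: 285 in [277, 278] is false
  age > 35 years: 51 > 35 is true
  federation = REG: JUN == REG is false
  NOT holds a title: no → true
  holds a wildcard: yes → true
  seeding points < 2332: 1153 < 2332 is true
  world rank ≥ 5853: 9809 ≥ 5853 is true
  entry fee paid: yes → true
  holds a title: no → false
  rating ≤ 1922: 2247 ≤ 1922 is false
  NOT holds a wildcard: yes → false
Combine:
[1.1] NOT true = false
[1.2] NOT false = true
[1] false OR true OR true = true
[2.3] NOT false = true
[2] true OR false OR true = true
[3] true OR false = true
[4.1] NOT true = false
[4] false OR true = true
[5.3] NOT true = false
[5] true OR true OR false = true
[6] false OR false OR false = false
[root] true AND true AND true AND true AND true AND false = false
Overall: false → eliminated

Eliminated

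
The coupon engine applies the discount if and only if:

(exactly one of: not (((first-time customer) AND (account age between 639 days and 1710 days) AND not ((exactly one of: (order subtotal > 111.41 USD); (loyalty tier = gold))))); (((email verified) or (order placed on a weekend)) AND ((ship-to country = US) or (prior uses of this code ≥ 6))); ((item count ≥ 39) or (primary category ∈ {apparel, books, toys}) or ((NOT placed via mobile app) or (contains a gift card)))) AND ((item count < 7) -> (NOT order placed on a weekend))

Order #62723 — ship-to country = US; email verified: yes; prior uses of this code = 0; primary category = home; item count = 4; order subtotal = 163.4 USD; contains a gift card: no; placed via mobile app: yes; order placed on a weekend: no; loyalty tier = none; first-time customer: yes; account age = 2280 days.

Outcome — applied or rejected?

Atomic conditions:
  first-time customer: yes → true
  account age between 639 days and 1710 days: 2280 in [639, 1710] is false
  order subtotal > 111.41 USD: 163.4 > 111.41 is true
  loyalty tier = gold: none == gold is false
  email verified: yes → true
  order placed on a weekend: no → false
  ship-to country = US: US == US is true
  prior uses of this code ≥ 6: 0 ≥ 6 is false
  item count ≥ 39: 4 ≥ 39 is false
  primary category ∈ {apparel, books, toys}: home is not in the set → false
  NOT placed via mobile app: yes → false
  contains a gift card: no → false
  item count < 7: 4 < 7 is true
  NOT order placed on a weekend: no → true
Combine:
[1.1.1.3.1] exactly-one(true, false) = true
[1.1.1.3] NOT true = false
[1.1.1] true AND false AND false = false
[1.1] NOT false = true
[1.2.1] true OR false = true
[1.2.2] true OR false = true
[1.2] true AND true = true
[1.3.3] false OR false = false
[1.3] false OR false OR false = false
[1] exactly-one(true, true, false) = false
[2] true → true = true
[root] false AND true = false
Overall: false → rejected

Rejected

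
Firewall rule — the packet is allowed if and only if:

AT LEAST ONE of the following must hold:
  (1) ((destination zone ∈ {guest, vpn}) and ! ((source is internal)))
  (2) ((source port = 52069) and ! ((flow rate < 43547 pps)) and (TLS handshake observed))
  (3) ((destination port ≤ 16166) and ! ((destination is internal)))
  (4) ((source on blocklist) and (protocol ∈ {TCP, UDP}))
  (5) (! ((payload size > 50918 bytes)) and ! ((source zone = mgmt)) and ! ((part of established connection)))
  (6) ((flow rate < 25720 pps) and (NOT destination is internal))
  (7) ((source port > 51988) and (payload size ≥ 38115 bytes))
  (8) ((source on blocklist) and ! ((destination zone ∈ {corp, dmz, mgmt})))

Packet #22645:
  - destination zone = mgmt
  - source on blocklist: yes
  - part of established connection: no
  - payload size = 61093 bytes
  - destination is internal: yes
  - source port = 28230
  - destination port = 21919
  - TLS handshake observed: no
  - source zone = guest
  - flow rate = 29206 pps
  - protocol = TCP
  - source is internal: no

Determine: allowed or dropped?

Atomic conditions:
  destination zone ∈ {guest, vpn}: mgmt is not in the set → false
  source is internal: no → false
  source port = 52069: 28230 == 52069 is false
  flow rate < 43547 pps: 29206 < 43547 is true
  TLS handshake observed: no → false
  destination port ≤ 16166: 21919 ≤ 16166 is false
  destination is internal: yes → true
  source on blocklist: yes → true
  protocol ∈ {TCP, UDP}: TCP is in the set → true
  payload size > 50918 bytes: 61093 > 50918 is true
  source zone = mgmt: guest == mgmt is false
  part of established connection: no → false
  flow rate < 25720 pps: 29206 < 25720 is false
  NOT destination is internal: yes → false
  source port > 51988: 28230 > 51988 is false
  payload size ≥ 38115 bytes: 61093 ≥ 38115 is true
  destination zone ∈ {corp, dmz, mgmt}: mgmt is in the set → true
Combine:
[1.2] NOT false = true
[1] false AND true = false
[2.2] NOT true = false
[2] false AND false AND false = false
[3.2] NOT true = false
[3] false AND false = false
[4] true AND true = true
[5.1] NOT true = false
[5.2] NOT false = true
[5.3] NOT false = true
[5] false AND true AND true = false
[6] false AND false = false
[7] false AND true = false
[8.2] NOT true = false
[8] true AND false = false
[root] false OR false OR false OR true OR false OR false OR false OR false = true
Overall: true → allowed

Allowed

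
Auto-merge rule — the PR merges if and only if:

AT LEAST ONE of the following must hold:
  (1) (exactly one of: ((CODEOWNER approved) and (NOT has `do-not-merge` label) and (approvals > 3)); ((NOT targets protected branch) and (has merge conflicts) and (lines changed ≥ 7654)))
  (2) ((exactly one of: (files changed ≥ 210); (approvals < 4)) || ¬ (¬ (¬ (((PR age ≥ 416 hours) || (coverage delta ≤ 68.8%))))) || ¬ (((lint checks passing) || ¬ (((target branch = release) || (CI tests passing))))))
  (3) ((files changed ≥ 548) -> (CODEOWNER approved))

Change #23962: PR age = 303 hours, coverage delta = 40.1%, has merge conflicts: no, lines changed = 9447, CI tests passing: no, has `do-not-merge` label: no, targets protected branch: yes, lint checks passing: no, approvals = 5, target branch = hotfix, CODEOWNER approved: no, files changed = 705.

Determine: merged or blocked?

Atomic conditions:
  CODEOWNER approved: no → false
  NOT has `do-not-merge` label: no → true
  approvals > 3: 5 > 3 is true
  NOT targets protected branch: yes → false
  has merge conflicts: no → false
  lines changed ≥ 7654: 9447 ≥ 7654 is true
  files changed ≥ 210: 705 ≥ 210 is true
  approvals < 4: 5 < 4 is false
  PR age ≥ 416 hours: 303 ≥ 416 is false
  coverage delta ≤ 68.8%: 40.1 ≤ 68.8 is true
  lint checks passing: no → false
  target branch = release: hotfix == release is false
  CI tests passing: no → false
  files changed ≥ 548: 705 ≥ 548 is true
Combine:
[1.1] false AND true AND true = false
[1.2] false AND false AND true = false
[1] exactly-one(false, false) = false
[2.1] exactly-one(true, false) = true
[2.2.1.1.1] false OR true = true
[2.2.1.1] NOT true = false
[2.2.1] NOT false = true
[2.2] NOT true = false
[2.3.1.2.1] false OR false = false
[2.3.1.2] NOT false = true
[2.3.1] false OR true = true
[2.3] NOT true = false
[2] true OR false OR false = true
[3] true → false = false
[root] false OR true OR false = true
Overall: true → merged

Merged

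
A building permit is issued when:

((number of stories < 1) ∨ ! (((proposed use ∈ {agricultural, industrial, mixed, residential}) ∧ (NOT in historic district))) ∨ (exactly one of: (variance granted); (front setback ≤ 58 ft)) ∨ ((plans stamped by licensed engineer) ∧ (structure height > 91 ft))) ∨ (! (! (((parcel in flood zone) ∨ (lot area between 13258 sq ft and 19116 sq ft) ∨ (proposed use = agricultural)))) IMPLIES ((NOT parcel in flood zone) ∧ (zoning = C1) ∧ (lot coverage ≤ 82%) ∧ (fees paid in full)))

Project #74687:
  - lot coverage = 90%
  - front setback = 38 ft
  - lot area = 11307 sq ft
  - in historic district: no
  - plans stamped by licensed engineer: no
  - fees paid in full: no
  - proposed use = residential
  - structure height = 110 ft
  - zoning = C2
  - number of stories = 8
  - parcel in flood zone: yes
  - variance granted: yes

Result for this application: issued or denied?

Denied

Atomic conditions:
  number of stories < 1: 8 < 1 is false
  proposed use ∈ {agricultural, industrial, mixed, residential}: residential is in the set → true
  NOT in historic district: no → true
  variance granted: yes → true
  front setback ≤ 58 ft: 38 ≤ 58 is true
  plans stamped by licensed engineer: no → false
  structure height > 91 ft: 110 > 91 is true
  parcel in flood zone: yes → true
  lot area between 13258 sq ft and 19116 sq ft: 11307 in [13258, 19116] is false
  proposed use = agricultural: residential == agricultural is false
  NOT parcel in flood zone: yes → false
  zoning = C1: C2 == C1 is false
  lot coverage ≤ 82%: 90 ≤ 82 is false
  fees paid in full: no → false
Combine:
[1.2.1] true AND true = true
[1.2] NOT true = false
[1.3] exactly-one(true, true) = false
[1.4] false AND true = false
[1] false OR false OR false OR false = false
[2.1.1.1] true OR false OR false = true
[2.1.1] NOT true = false
[2.1] NOT false = true
[2.2] false AND false AND false AND false = false
[2] true → false = false
[root] false OR false = false
Overall: false → denied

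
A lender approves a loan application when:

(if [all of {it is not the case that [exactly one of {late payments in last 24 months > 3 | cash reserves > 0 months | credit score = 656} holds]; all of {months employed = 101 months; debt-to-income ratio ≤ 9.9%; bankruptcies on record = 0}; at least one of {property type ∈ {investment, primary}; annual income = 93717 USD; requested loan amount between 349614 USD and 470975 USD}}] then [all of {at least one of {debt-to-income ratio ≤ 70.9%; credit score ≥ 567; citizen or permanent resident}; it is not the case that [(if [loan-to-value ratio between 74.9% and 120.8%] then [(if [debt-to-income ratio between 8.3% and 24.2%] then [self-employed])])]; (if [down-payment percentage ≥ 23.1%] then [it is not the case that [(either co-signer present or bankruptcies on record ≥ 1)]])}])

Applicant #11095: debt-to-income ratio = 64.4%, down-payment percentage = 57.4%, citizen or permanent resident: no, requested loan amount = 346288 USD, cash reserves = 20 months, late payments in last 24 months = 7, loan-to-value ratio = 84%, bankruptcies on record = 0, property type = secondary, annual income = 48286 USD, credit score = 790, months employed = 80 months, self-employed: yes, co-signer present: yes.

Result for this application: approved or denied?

Atomic conditions:
  late payments in last 24 months > 3: 7 > 3 is true
  cash reserves > 0 months: 20 > 0 is true
  credit score = 656: 790 == 656 is false
  months employed = 101 months: 80 == 101 is false
  debt-to-income ratio ≤ 9.9%: 64.4 ≤ 9.9 is false
  bankruptcies on record = 0: 0 == 0 is true
  property type ∈ {investment, primary}: secondary is not in the set → false
  annual income = 93717 USD: 48286 == 93717 is false
  requested loan amount between 349614 USD and 470975 USD: 346288 in [349614, 470975] is false
  debt-to-income ratio ≤ 70.9%: 64.4 ≤ 70.9 is true
  credit score ≥ 567: 790 ≥ 567 is true
  citizen or permanent resident: no → false
  loan-to-value ratio between 74.9% and 120.8%: 84 in [74.9, 120.8] is true
  debt-to-income ratio between 8.3% and 24.2%: 64.4 in [8.3, 24.2] is false
  self-employed: yes → true
  down-payment percentage ≥ 23.1%: 57.4 ≥ 23.1 is true
  co-signer present: yes → true
  bankruptcies on record ≥ 1: 0 ≥ 1 is false
Combine:
[1.1.1] exactly-one(true, true, false) = false
[1.1] NOT false = true
[1.2] false AND false AND true = false
[1.3] false OR false OR false = false
[1] true AND false AND false = false
[2.1] true OR true OR false = true
[2.2.1.2] false → true (antecedent false ⇒ implication holds) = true
[2.2.1] true → true = true
[2.2] NOT true = false
[2.3.2.1] true OR false = true
[2.3.2] NOT true = false
[2.3] true → false = false
[2] true AND false AND false = false
[root] false → false (antecedent false ⇒ implication holds) = true
Overall: true → approved

Approved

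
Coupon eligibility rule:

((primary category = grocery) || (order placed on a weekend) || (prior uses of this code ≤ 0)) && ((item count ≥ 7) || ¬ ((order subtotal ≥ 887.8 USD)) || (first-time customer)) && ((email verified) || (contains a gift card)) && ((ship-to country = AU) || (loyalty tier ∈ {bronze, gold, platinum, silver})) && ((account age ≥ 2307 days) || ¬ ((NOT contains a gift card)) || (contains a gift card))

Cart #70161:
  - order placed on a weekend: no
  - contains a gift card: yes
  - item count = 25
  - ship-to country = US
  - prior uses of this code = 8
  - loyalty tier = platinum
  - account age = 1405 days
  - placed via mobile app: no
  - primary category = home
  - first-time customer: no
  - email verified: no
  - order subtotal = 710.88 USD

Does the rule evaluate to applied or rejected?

Atomic conditions:
  primary category = grocery: home == grocery is false
  order placed on a weekend: no → false
  prior uses of this code ≤ 0: 8 ≤ 0 is false
  item count ≥ 7: 25 ≥ 7 is true
  order subtotal ≥ 887.8 USD: 710.88 ≥ 887.8 is false
  first-time customer: no → false
  email verified: no → false
  contains a gift card: yes → true
  ship-to country = AU: US == AU is false
  loyalty tier ∈ {bronze, gold, platinum, silver}: platinum is in the set → true
  account age ≥ 2307 days: 1405 ≥ 2307 is false
  NOT contains a gift card: yes → false
Combine:
[1] false OR false OR false = false
[2.2] NOT false = true
[2] true OR true OR false = true
[3] false OR true = true
[4] false OR true = true
[5.2] NOT false = true
[5] false OR true OR true = true
[root] false AND true AND true AND true AND true = false
Overall: false → rejected

Rejected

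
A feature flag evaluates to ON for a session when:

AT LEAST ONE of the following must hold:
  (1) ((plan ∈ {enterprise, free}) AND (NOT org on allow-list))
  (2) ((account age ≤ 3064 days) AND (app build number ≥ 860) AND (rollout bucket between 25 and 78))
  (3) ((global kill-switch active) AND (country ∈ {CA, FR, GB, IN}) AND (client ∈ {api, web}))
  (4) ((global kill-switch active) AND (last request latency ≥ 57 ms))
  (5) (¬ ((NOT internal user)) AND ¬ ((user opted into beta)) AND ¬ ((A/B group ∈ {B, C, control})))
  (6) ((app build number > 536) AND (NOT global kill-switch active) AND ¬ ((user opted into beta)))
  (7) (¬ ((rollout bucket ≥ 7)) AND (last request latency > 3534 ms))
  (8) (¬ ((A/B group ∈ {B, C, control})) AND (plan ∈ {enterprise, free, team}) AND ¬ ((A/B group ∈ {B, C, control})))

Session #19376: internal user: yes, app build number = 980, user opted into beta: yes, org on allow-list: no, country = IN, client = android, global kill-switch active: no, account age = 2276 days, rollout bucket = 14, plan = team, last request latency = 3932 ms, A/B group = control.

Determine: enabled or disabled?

Disabled

Atomic conditions:
  plan ∈ {enterprise, free}: team is not in the set → false
  NOT org on allow-list: no → true
  account age ≤ 3064 days: 2276 ≤ 3064 is true
  app build number ≥ 860: 980 ≥ 860 is true
  rollout bucket between 25 and 78: 14 in [25, 78] is false
  global kill-switch active: no → false
  country ∈ {CA, FR, GB, IN}: IN is in the set → true
  client ∈ {api, web}: android is not in the set → false
  last request latency ≥ 57 ms: 3932 ≥ 57 is true
  NOT internal user: yes → false
  user opted into beta: yes → true
  A/B group ∈ {B, C, control}: control is in the set → true
  app build number > 536: 980 > 536 is true
  NOT global kill-switch active: no → true
  rollout bucket ≥ 7: 14 ≥ 7 is true
  last request latency > 3534 ms: 3932 > 3534 is true
  plan ∈ {enterprise, free, team}: team is in the set → true
Combine:
[1] false AND true = false
[2] true AND true AND false = false
[3] false AND true AND false = false
[4] false AND true = false
[5.1] NOT false = true
[5.2] NOT true = false
[5.3] NOT true = false
[5] true AND false AND false = false
[6.3] NOT true = false
[6] true AND true AND false = false
[7.1] NOT true = false
[7] false AND true = false
[8.1] NOT true = false
[8.3] NOT true = false
[8] false AND true AND false = false
[root] false OR false OR false OR false OR false OR false OR false OR false = false
Overall: false → disabled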